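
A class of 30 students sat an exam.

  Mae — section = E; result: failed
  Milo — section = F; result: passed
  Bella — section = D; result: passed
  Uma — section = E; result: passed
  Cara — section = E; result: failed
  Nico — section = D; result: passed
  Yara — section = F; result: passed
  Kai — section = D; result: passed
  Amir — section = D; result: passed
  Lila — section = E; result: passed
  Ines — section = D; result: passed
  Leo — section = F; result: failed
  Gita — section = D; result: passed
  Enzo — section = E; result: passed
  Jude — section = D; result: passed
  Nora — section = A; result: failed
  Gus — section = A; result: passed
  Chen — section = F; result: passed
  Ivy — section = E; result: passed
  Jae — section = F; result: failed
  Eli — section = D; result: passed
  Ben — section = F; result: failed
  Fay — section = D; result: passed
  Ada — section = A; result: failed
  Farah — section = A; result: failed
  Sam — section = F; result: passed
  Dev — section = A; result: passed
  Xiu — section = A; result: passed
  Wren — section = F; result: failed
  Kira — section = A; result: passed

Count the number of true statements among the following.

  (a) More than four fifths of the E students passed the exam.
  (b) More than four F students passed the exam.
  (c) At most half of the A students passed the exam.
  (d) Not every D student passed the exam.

(a) E: |A| = 6, |A ∩ B| = 4; needs |A ∩ B| / |A| > 4/5 — false.
(b) F: |A| = 8, |A ∩ B| = 4; needs |A ∩ B| > 4 — false.
(c) A: |A| = 7, |A ∩ B| = 4; needs |A ∩ B| ≤ |A ∖ B| — false.
(d) D: |A| = 9, |A ∩ B| = 9; needs A ⊄ B (|A ∖ B| ≥ 1) — false.

0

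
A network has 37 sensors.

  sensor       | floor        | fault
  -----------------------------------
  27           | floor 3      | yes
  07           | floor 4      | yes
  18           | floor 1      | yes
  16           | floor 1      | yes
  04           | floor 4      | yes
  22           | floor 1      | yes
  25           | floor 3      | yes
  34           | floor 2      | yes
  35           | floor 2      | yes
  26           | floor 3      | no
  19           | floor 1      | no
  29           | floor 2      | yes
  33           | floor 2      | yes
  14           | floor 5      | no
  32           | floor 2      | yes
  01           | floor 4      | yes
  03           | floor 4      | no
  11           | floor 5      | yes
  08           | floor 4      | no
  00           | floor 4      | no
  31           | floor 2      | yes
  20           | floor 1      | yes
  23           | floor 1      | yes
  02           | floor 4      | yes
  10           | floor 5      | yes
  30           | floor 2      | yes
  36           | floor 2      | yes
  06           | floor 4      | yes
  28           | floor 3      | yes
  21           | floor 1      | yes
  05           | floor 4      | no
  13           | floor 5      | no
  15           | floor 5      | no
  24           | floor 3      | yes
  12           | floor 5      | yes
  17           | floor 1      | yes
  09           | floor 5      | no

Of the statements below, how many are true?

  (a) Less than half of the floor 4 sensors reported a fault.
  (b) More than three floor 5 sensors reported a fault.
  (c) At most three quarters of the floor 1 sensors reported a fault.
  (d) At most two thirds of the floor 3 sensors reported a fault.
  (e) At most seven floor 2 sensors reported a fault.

0

(a) floor 4: |A| = 9, |A ∩ B| = 5; needs |A ∩ B| < |A ∖ B| — false.
(b) floor 5: |A| = 7, |A ∩ B| = 3; needs |A ∩ B| > 3 — false.
(c) floor 1: |A| = 8, |A ∩ B| = 7; needs |A ∩ B| / |A| ≤ 3/4 — false.
(d) floor 3: |A| = 5, |A ∩ B| = 4; needs |A ∩ B| / |A| ≤ 2/3 — false.
(e) floor 2: |A| = 8, |A ∩ B| = 8; needs |A ∩ B| ≤ 7 — false.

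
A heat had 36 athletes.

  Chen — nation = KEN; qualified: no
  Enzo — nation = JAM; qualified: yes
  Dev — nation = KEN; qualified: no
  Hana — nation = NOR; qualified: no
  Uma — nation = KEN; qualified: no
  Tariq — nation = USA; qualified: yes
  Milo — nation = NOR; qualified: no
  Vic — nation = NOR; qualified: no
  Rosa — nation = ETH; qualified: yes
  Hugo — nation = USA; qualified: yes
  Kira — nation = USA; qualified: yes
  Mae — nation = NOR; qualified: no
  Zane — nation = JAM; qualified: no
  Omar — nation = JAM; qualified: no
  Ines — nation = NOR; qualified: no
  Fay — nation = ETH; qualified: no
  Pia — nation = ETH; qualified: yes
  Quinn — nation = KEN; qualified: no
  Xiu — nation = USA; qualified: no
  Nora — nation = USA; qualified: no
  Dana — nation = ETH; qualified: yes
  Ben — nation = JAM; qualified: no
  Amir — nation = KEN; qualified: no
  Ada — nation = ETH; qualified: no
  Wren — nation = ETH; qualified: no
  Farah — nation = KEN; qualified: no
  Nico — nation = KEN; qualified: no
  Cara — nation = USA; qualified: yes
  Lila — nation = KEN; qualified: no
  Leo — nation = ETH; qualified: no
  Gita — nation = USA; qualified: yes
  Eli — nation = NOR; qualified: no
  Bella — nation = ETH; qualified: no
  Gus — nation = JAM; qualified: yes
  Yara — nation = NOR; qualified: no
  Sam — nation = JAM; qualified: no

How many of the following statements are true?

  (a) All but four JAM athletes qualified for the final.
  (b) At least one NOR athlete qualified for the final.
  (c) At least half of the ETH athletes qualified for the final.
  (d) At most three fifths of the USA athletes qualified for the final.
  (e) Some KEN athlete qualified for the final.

1

(a) JAM: |A| = 6, |A ∩ B| = 2; needs |A ∖ B| = 4 — true.
(b) NOR: |A| = 7, |A ∩ B| = 0; needs A ∩ B ≠ ∅ (|A ∩ B| ≥ 1) — false.
(c) ETH: |A| = 8, |A ∩ B| = 3; needs |A ∩ B| ≥ |A ∖ B| — false.
(d) USA: |A| = 7, |A ∩ B| = 5; needs |A ∩ B| / |A| ≤ 3/5 — false.
(e) KEN: |A| = 8, |A ∩ B| = 0; needs A ∩ B ≠ ∅ (|A ∩ B| ≥ 1) — false.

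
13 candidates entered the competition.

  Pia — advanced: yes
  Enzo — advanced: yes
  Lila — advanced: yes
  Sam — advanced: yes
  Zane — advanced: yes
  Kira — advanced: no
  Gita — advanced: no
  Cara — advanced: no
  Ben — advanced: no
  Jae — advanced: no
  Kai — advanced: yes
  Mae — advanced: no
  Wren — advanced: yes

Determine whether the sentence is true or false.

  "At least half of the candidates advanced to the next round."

'At least half of the candidates advanced to the next round' holds iff |A ∩ B| ≥ |A ∖ B|.
A (the restrictor) = {Pia, Enzo, Lila, Sam, Zane, Kira, Gita, Cara, Ben, Jae, Kai, Mae, Wren}, |A| = 13.
A ∩ B = {Pia, Enzo, Lila, Sam, Zane, Kai, Wren}, so |A ∩ B| = 7.
A ∖ B = {Kira, Gita, Cara, Ben, Jae, Mae}, so |A ∖ B| = 6.
7 > 6, so the statement is true.

True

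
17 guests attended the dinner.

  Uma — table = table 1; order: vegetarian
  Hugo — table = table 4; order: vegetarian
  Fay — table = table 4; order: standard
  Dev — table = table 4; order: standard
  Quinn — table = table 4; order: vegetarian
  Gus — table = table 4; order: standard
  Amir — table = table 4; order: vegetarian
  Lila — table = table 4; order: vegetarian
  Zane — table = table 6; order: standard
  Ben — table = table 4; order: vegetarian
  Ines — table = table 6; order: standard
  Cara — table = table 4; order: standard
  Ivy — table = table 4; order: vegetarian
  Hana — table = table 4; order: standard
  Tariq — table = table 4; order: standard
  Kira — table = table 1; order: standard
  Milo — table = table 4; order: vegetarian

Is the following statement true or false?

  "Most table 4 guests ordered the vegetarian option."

True

The determiner here denotes the relation: |A ∩ B| > |A ∖ B|.
A (the restrictor) = {Hugo, Fay, Dev, Quinn, Gus, Amir, Lila, Ben, Cara, Ivy, Hana, Tariq, Milo}, |A| = 13.
A ∩ B = {Hugo, Quinn, Amir, Lila, Ben, Ivy, Milo}, so |A ∩ B| = 7.
A ∖ B = {Fay, Dev, Gus, Cara, Hana, Tariq}, so |A ∖ B| = 6.
7 > 6, so the statement is true.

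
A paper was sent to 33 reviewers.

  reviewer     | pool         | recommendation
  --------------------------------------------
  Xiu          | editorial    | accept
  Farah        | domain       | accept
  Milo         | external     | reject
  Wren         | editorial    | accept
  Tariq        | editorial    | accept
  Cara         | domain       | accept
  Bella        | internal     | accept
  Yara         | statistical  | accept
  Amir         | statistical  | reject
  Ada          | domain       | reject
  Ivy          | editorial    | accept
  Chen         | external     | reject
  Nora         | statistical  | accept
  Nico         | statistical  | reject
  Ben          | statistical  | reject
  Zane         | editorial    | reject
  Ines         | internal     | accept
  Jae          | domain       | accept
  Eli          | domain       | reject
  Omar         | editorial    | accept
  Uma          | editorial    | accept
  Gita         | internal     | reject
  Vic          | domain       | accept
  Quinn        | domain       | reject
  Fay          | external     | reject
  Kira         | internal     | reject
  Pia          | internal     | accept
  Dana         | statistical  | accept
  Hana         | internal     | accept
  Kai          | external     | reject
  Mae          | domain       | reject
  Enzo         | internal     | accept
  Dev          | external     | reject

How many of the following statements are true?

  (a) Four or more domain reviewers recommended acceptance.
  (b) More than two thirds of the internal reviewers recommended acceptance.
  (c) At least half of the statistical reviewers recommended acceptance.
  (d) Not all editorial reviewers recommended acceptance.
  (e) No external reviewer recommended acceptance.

5

(a) domain: |A| = 8, |A ∩ B| = 4; needs |A ∩ B| ≥ 4 — true.
(b) internal: |A| = 7, |A ∩ B| = 5; needs |A ∩ B| / |A| > 2/3 — true.
(c) statistical: |A| = 6, |A ∩ B| = 3; needs |A ∩ B| ≥ |A ∖ B| — true.
(d) editorial: |A| = 7, |A ∩ B| = 6; needs A ⊄ B (|A ∖ B| ≥ 1) — true.
(e) external: |A| = 5, |A ∩ B| = 0; needs A ∩ B = ∅ (|A ∩ B| = 0) — true.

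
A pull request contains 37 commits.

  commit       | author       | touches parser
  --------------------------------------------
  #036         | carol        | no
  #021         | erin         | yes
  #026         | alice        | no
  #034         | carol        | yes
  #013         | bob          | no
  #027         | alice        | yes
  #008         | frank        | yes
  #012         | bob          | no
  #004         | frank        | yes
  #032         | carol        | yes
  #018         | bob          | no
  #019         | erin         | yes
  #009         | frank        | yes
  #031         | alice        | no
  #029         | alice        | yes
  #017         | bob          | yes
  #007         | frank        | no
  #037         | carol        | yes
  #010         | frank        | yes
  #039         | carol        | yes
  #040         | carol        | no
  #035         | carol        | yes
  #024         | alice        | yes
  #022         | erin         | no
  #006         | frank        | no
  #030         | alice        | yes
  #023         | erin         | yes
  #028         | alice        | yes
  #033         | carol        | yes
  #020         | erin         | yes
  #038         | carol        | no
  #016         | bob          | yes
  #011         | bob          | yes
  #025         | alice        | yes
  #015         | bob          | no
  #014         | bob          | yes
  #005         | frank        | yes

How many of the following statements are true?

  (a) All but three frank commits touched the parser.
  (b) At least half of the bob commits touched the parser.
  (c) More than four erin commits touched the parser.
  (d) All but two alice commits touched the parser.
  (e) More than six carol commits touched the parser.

2

(a) frank: |A| = 7, |A ∩ B| = 5; needs |A ∖ B| = 3 — false.
(b) bob: |A| = 8, |A ∩ B| = 4; needs |A ∩ B| ≥ |A ∖ B| — true.
(c) erin: |A| = 5, |A ∩ B| = 4; needs |A ∩ B| > 4 — false.
(d) alice: |A| = 8, |A ∩ B| = 6; needs |A ∖ B| = 2 — true.
(e) carol: |A| = 9, |A ∩ B| = 6; needs |A ∩ B| > 6 — false.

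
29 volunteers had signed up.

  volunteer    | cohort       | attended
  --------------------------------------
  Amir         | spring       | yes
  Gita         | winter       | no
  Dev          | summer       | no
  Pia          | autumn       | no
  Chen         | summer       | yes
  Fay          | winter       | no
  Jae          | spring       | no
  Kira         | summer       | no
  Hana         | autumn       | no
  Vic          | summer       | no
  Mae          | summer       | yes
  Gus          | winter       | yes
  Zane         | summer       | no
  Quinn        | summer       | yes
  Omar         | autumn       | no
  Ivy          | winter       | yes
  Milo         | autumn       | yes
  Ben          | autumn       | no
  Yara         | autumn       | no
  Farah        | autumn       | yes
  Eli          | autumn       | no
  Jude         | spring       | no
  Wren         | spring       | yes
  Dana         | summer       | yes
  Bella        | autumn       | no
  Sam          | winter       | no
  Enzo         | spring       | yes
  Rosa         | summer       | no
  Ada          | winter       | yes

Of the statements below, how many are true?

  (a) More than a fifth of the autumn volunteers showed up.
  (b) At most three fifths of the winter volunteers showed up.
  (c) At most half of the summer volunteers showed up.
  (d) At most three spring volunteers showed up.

(a) autumn: |A| = 9, |A ∩ B| = 2; needs |A ∩ B| / |A| > 1/5 — true.
(b) winter: |A| = 6, |A ∩ B| = 3; needs |A ∩ B| / |A| ≤ 3/5 — true.
(c) summer: |A| = 9, |A ∩ B| = 4; needs |A ∩ B| ≤ |A ∖ B| — true.
(d) spring: |A| = 5, |A ∩ B| = 3; needs |A ∩ B| ≤ 3 — true.

4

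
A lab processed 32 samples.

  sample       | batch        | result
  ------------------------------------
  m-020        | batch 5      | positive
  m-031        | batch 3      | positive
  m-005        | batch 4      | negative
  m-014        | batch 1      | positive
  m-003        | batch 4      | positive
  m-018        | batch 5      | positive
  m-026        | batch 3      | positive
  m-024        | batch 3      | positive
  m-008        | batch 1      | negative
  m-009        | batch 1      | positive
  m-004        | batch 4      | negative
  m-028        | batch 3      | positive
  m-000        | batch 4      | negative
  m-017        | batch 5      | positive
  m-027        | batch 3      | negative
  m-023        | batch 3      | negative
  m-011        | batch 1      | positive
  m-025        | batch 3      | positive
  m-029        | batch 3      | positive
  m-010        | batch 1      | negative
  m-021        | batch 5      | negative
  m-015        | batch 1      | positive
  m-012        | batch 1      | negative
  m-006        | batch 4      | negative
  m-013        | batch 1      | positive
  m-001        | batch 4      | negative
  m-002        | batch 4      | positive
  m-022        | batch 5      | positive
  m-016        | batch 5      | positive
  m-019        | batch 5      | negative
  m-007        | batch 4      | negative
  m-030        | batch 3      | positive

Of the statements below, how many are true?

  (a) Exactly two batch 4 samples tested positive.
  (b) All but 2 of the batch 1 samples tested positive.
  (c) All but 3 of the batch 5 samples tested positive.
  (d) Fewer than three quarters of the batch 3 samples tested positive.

1

(a) batch 4: |A| = 8, |A ∩ B| = 2; needs |A ∩ B| = 2 — true.
(b) batch 1: |A| = 8, |A ∩ B| = 5; needs |A ∖ B| = 2 — false.
(c) batch 5: |A| = 7, |A ∩ B| = 5; needs |A ∖ B| = 3 — false.
(d) batch 3: |A| = 9, |A ∩ B| = 7; needs |A ∩ B| / |A| < 3/4 — false.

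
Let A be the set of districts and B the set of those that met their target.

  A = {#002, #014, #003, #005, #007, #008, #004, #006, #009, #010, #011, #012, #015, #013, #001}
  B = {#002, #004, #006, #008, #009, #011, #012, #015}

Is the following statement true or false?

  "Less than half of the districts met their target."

'Less than half of the districts met their target' holds iff |A ∩ B| < |A ∖ B|.
|A| = 15, |A ∩ B| = 8, |A ∖ B| = 7.
8 > 7, so the statement is false.

False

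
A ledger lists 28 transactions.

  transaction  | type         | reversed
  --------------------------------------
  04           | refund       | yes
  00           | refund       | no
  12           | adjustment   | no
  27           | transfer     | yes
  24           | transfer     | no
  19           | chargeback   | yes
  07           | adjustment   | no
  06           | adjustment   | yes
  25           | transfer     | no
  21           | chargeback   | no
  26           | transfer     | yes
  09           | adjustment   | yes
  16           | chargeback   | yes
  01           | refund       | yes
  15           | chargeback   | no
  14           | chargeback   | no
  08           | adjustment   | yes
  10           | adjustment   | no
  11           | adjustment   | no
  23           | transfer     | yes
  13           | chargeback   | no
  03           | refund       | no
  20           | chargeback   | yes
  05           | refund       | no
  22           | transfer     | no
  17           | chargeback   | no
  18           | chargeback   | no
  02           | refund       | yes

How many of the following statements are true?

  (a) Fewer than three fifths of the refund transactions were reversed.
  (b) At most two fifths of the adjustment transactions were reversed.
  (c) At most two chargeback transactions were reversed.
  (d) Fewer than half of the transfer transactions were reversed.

1

(a) refund: |A| = 6, |A ∩ B| = 3; needs |A ∩ B| / |A| < 3/5 — true.
(b) adjustment: |A| = 7, |A ∩ B| = 3; needs |A ∩ B| / |A| ≤ 2/5 — false.
(c) chargeback: |A| = 9, |A ∩ B| = 3; needs |A ∩ B| ≤ 2 — false.
(d) transfer: |A| = 6, |A ∩ B| = 3; needs |A ∩ B| < |A ∖ B| — false.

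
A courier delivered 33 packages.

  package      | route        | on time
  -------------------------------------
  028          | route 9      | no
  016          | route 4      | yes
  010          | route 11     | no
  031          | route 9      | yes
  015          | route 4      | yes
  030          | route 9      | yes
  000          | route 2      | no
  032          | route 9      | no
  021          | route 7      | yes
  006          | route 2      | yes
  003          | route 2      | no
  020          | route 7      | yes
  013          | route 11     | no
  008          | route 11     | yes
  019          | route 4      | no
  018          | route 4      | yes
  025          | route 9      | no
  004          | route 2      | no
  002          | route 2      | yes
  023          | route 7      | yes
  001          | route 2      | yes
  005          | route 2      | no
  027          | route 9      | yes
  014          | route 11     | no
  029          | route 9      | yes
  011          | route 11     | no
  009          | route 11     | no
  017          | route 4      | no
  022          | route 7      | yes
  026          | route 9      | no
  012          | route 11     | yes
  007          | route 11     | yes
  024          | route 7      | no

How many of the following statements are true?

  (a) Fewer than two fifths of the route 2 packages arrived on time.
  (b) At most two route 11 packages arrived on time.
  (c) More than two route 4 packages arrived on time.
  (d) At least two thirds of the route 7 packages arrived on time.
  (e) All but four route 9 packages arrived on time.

(a) route 2: |A| = 7, |A ∩ B| = 3; needs |A ∩ B| / |A| < 2/5 — false.
(b) route 11: |A| = 8, |A ∩ B| = 3; needs |A ∩ B| ≤ 2 — false.
(c) route 4: |A| = 5, |A ∩ B| = 3; needs |A ∩ B| > 2 — true.
(d) route 7: |A| = 5, |A ∩ B| = 4; needs |A ∩ B| / |A| ≥ 2/3 — true.
(e) route 9: |A| = 8, |A ∩ B| = 4; needs |A ∖ B| = 4 — true.

3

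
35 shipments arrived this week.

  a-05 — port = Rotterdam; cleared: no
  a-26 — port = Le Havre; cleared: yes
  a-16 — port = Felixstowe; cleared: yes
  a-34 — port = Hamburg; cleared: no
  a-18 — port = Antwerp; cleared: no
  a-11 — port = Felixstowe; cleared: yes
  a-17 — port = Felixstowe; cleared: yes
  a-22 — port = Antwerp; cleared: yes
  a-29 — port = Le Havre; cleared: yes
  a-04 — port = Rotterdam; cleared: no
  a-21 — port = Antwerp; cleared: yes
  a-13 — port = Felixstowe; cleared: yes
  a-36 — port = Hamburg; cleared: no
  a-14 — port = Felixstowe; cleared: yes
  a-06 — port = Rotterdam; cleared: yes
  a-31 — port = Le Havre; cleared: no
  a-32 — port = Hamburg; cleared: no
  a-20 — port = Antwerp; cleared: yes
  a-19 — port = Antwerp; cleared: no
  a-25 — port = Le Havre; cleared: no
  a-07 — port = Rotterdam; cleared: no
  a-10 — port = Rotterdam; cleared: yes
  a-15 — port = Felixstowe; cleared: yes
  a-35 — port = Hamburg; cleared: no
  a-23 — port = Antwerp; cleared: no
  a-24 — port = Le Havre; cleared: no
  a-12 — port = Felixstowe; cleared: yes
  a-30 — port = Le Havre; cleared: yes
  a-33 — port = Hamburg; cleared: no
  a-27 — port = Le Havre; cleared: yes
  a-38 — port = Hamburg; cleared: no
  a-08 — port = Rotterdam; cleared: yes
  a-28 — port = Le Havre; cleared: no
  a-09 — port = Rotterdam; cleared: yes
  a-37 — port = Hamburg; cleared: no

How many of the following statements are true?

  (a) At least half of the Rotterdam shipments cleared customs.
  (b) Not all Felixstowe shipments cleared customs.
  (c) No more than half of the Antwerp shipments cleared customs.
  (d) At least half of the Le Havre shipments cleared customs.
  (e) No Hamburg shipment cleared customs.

(a) Rotterdam: |A| = 7, |A ∩ B| = 4; needs |A ∩ B| ≥ |A ∖ B| — true.
(b) Felixstowe: |A| = 7, |A ∩ B| = 7; needs A ⊄ B (|A ∖ B| ≥ 1) — false.
(c) Antwerp: |A| = 6, |A ∩ B| = 3; needs |A ∩ B| ≤ |A ∖ B| — true.
(d) Le Havre: |A| = 8, |A ∩ B| = 4; needs |A ∩ B| ≥ |A ∖ B| — true.
(e) Hamburg: |A| = 7, |A ∩ B| = 0; needs A ∩ B = ∅ (|A ∩ B| = 0) — true.

4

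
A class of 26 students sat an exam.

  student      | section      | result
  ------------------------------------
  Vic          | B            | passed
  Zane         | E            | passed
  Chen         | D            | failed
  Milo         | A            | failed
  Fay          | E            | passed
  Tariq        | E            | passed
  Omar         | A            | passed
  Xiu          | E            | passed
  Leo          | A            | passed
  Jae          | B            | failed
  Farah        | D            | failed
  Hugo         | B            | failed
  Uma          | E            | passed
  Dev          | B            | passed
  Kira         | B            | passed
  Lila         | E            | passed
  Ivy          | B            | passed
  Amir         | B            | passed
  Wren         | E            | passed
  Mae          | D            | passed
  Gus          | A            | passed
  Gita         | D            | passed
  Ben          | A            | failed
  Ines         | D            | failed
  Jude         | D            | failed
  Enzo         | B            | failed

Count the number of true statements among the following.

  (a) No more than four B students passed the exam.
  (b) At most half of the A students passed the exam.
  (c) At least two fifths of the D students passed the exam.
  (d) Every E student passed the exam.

(a) B: |A| = 8, |A ∩ B| = 5; needs |A ∩ B| ≤ 4 — false.
(b) A: |A| = 5, |A ∩ B| = 3; needs |A ∩ B| ≤ |A ∖ B| — false.
(c) D: |A| = 6, |A ∩ B| = 2; needs |A ∩ B| / |A| ≥ 2/5 — false.
(d) E: |A| = 7, |A ∩ B| = 7; needs A ⊆ B, i.e. every element of A is in B (|A ∖ B| = 0) — true.

1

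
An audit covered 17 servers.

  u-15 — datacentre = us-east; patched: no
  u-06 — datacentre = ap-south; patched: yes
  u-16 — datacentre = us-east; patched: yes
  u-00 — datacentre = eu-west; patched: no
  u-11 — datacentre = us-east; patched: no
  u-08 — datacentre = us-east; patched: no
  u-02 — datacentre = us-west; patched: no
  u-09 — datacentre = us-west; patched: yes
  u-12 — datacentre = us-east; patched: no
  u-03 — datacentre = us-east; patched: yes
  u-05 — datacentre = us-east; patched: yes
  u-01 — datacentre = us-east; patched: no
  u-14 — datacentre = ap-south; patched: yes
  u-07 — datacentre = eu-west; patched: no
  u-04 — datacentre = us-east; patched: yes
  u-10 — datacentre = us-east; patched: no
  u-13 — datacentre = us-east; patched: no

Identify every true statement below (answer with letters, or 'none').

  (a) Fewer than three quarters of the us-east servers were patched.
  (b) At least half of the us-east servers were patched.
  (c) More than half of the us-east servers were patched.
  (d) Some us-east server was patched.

|A| = 11, |A ∩ B| = 4, |A ∖ B| = 7.
(a) |A ∩ B| / |A| < 3/4: holds.
(b) |A ∩ B| ≥ |A ∖ B|: fails.
(c) |A ∩ B| > |A ∖ B|: fails.
(d) A ∩ B ≠ ∅ (|A ∩ B| ≥ 1): holds.

(a), (d)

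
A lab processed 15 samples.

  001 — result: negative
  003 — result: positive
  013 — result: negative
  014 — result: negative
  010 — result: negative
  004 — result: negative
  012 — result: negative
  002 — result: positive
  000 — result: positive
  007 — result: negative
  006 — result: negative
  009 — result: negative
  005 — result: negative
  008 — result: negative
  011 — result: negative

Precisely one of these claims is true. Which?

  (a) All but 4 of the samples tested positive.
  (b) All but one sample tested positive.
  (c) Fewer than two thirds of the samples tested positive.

(c)

|A| = 15, |A ∩ B| = 3, |A ∖ B| = 12.
(a) requires |A ∖ B| = 4: false.
(b) requires |A ∖ B| = 1: false.
(c) requires |A ∩ B| / |A| < 2/3: true.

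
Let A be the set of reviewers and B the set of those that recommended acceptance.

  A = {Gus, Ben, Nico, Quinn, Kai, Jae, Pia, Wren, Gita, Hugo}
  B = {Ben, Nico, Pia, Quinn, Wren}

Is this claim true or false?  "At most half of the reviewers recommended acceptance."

The determiner here denotes the relation: |A ∩ B| ≤ |A ∖ B|.
A (the restrictor) = {Gus, Ben, Nico, Quinn, Kai, Jae, Pia, Wren, Gita, Hugo}, |A| = 10.
A ∩ B = {Ben, Nico, Quinn, Pia, Wren}, so |A ∩ B| = 5.
A ∖ B = {Gus, Kai, Jae, Gita, Hugo}, so |A ∖ B| = 5.
5 = 5, so the statement is true.

True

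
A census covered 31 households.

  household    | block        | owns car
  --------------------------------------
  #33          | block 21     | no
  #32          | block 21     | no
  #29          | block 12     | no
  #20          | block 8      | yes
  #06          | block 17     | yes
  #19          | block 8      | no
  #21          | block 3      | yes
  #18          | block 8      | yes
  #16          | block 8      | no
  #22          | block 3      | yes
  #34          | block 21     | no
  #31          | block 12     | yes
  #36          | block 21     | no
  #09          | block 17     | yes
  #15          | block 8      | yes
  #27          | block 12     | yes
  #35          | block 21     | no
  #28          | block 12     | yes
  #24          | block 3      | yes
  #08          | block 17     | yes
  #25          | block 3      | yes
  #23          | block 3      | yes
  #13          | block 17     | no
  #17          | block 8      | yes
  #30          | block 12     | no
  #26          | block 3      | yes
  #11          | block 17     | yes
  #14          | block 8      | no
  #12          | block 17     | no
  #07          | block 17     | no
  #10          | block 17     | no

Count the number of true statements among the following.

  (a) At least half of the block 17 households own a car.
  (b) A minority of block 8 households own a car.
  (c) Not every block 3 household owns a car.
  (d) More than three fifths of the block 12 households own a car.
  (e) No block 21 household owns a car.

(a) block 17: |A| = 8, |A ∩ B| = 4; needs |A ∩ B| ≥ |A ∖ B| — true.
(b) block 8: |A| = 7, |A ∩ B| = 4; needs |A ∩ B| < |A ∖ B| — false.
(c) block 3: |A| = 6, |A ∩ B| = 6; needs A ⊄ B (|A ∖ B| ≥ 1) — false.
(d) block 12: |A| = 5, |A ∩ B| = 3; needs |A ∩ B| / |A| > 3/5 — false.
(e) block 21: |A| = 5, |A ∩ B| = 0; needs A ∩ B = ∅ (|A ∩ B| = 0) — true.

2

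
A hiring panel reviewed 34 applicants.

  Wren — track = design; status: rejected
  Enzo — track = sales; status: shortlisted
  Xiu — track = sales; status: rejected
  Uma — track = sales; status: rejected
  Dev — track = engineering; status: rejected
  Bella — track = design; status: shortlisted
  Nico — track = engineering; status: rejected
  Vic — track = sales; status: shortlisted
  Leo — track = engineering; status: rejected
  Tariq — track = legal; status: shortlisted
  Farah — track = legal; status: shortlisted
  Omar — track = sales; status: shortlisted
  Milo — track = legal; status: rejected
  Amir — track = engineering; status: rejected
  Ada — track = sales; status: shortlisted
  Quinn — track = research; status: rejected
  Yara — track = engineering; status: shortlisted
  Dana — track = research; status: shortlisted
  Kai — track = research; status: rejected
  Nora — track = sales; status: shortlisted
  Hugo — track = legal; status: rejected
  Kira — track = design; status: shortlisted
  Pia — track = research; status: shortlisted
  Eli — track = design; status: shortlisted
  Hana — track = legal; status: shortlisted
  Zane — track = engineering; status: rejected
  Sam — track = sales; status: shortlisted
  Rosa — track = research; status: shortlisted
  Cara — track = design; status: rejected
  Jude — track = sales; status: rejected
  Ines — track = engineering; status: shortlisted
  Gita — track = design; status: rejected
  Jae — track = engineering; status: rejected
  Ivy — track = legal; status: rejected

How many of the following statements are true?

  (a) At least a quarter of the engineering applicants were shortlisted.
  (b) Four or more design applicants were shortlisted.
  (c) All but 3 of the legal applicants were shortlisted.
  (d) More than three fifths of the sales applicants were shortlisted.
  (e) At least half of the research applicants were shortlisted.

4

(a) engineering: |A| = 8, |A ∩ B| = 2; needs |A ∩ B| / |A| ≥ 1/4 — true.
(b) design: |A| = 6, |A ∩ B| = 3; needs |A ∩ B| ≥ 4 — false.
(c) legal: |A| = 6, |A ∩ B| = 3; needs |A ∖ B| = 3 — true.
(d) sales: |A| = 9, |A ∩ B| = 6; needs |A ∩ B| / |A| > 3/5 — true.
(e) research: |A| = 5, |A ∩ B| = 3; needs |A ∩ B| ≥ |A ∖ B| — true.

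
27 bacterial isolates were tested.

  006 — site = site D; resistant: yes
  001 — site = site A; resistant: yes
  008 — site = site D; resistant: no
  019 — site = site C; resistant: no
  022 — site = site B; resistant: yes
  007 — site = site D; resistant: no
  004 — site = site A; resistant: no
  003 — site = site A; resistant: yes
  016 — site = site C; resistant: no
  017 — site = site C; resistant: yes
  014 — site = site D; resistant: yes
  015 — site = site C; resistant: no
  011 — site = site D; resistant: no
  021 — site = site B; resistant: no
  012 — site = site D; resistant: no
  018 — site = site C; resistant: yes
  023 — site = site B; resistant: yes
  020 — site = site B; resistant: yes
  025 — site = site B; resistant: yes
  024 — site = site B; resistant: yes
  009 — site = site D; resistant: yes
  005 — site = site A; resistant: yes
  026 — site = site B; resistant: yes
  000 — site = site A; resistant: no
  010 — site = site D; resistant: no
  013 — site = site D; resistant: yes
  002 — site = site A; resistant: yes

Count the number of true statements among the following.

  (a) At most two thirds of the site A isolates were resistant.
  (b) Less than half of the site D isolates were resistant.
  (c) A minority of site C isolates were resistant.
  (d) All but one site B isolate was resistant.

4

(a) site A: |A| = 6, |A ∩ B| = 4; needs |A ∩ B| / |A| ≤ 2/3 — true.
(b) site D: |A| = 9, |A ∩ B| = 4; needs |A ∩ B| < |A ∖ B| — true.
(c) site C: |A| = 5, |A ∩ B| = 2; needs |A ∩ B| < |A ∖ B| — true.
(d) site B: |A| = 7, |A ∩ B| = 6; needs |A ∖ B| = 1 — true.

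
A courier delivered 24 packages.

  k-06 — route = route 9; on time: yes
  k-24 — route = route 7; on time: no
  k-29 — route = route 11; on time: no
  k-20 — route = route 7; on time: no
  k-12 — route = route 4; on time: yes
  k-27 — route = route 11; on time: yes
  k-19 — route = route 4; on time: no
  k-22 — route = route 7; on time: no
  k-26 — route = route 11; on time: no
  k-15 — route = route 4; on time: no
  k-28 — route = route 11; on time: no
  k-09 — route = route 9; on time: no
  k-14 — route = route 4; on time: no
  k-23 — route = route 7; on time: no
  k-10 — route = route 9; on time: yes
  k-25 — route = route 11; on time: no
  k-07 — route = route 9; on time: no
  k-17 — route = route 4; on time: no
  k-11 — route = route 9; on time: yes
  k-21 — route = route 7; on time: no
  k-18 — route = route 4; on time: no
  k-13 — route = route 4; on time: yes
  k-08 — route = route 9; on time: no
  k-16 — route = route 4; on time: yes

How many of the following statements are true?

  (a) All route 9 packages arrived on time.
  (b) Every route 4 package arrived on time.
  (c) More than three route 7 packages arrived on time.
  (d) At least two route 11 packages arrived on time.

(a) route 9: |A| = 6, |A ∩ B| = 3; needs A ⊆ B, i.e. every element of A is in B (|A ∖ B| = 0) — false.
(b) route 4: |A| = 8, |A ∩ B| = 3; needs A ⊆ B, i.e. every element of A is in B (|A ∖ B| = 0) — false.
(c) route 7: |A| = 5, |A ∩ B| = 0; needs |A ∩ B| > 3 — false.
(d) route 11: |A| = 5, |A ∩ B| = 1; needs |A ∩ B| ≥ 2 — false.

0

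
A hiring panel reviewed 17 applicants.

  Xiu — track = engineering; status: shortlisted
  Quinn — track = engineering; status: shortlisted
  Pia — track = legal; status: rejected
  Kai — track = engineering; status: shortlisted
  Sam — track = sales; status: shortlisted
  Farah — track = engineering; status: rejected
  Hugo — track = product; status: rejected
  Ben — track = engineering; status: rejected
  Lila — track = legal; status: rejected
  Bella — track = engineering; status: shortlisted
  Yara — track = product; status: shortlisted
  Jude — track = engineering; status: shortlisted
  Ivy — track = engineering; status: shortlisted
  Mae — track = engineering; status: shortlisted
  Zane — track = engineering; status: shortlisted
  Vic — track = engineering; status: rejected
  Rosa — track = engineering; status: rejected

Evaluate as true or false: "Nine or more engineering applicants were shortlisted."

False

Truth condition: |A ∩ B| ≥ 9.
A (the restrictor) = {Xiu, Quinn, Kai, Farah, Ben, Bella, Jude, Ivy, Mae, Zane, Vic, Rosa}, |A| = 12.
A ∩ B = {Xiu, Quinn, Kai, Bella, Jude, Ivy, Mae, Zane}, so |A ∩ B| = 8.
|A ∩ B| = 8, so the statement is false.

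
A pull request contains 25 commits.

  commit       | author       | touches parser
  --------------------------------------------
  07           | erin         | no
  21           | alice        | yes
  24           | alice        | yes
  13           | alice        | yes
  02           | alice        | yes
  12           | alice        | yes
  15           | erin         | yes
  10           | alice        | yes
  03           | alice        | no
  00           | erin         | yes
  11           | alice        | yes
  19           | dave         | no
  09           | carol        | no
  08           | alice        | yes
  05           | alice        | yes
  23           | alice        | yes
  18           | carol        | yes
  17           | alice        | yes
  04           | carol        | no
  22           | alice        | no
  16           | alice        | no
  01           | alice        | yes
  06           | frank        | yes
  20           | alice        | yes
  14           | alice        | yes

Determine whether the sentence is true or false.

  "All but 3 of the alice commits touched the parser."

The determiner here denotes the relation: |A ∖ B| = 3.
|A| = 17, |A ∩ B| = 14, |A ∖ B| = 3.
|A ∖ B| = 3, so the statement is true.

True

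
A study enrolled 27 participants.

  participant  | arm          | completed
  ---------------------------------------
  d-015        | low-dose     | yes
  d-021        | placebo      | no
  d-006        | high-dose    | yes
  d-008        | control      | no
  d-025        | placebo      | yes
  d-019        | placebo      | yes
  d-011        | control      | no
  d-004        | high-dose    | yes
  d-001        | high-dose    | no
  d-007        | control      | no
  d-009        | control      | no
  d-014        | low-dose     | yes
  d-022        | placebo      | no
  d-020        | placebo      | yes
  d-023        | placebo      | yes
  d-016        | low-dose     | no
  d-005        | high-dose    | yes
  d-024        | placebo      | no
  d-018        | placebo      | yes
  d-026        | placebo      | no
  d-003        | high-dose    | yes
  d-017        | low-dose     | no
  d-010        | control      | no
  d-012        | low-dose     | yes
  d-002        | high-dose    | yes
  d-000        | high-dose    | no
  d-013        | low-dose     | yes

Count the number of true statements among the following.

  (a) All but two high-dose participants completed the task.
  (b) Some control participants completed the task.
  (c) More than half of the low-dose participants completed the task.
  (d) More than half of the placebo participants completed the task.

3

(a) high-dose: |A| = 7, |A ∩ B| = 5; needs |A ∖ B| = 2 — true.
(b) control: |A| = 5, |A ∩ B| = 0; needs A ∩ B ≠ ∅ (|A ∩ B| ≥ 1) — false.
(c) low-dose: |A| = 6, |A ∩ B| = 4; needs |A ∩ B| > |A ∖ B| — true.
(d) placebo: |A| = 9, |A ∩ B| = 5; needs |A ∩ B| > |A ∖ B| — true.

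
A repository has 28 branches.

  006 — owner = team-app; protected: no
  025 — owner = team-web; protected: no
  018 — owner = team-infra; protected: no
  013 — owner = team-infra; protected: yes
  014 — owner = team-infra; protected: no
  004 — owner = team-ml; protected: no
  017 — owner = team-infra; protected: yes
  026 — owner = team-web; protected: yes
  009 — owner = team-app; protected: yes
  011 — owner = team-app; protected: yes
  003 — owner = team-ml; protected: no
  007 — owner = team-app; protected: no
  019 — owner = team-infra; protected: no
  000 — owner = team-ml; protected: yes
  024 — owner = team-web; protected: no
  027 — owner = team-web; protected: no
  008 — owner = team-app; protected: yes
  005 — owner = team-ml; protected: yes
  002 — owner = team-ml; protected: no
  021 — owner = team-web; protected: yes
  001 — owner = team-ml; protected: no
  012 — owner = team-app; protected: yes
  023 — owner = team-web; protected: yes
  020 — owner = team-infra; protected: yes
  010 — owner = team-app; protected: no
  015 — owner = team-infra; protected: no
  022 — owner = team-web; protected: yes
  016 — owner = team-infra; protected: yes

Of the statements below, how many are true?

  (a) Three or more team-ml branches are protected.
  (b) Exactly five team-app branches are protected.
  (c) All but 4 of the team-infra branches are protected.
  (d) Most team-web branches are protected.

2

(a) team-ml: |A| = 6, |A ∩ B| = 2; needs |A ∩ B| ≥ 3 — false.
(b) team-app: |A| = 7, |A ∩ B| = 4; needs |A ∩ B| = 5 — false.
(c) team-infra: |A| = 8, |A ∩ B| = 4; needs |A ∖ B| = 4 — true.
(d) team-web: |A| = 7, |A ∩ B| = 4; needs |A ∩ B| > |A ∖ B| — true.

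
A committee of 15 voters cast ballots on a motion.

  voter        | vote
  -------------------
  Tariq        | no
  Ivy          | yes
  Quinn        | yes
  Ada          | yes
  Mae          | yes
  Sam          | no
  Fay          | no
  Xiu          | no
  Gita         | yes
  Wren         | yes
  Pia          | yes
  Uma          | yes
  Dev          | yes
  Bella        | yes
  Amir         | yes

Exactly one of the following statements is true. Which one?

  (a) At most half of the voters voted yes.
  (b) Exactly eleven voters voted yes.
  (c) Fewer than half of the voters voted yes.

|A| = 15, |A ∩ B| = 11, |A ∖ B| = 4.
(a) requires |A ∩ B| ≤ |A ∖ B|: false.
(b) requires |A ∩ B| = 11: true.
(c) requires |A ∩ B| < |A ∖ B|: false.

(b)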